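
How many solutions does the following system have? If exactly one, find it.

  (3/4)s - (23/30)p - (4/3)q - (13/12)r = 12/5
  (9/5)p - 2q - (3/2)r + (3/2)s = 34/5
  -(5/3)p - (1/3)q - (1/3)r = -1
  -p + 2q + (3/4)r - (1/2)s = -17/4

infinitely many solutions

Row-reduce:
R1 ← R1 / (-23/30).
R2 ← R2 − 9/5·R1.
R3 ← R3 + 5/3·R1.
R4 ← R4 + 1·R1.
R2 ← R2 / (-118/23).
R1 ← R1 − 40/23·R2.
R3 ← R3 − 59/23·R2.
R4 ← R4 − 86/23·R2.
Swap R3 and R4.
R3 ← R3 / (-185/236).
R1 ← R1 − 5/118·R3.
R2 ← R2 − 93/118·R3.
Rank is 3 with 4 unknowns, leaving s free.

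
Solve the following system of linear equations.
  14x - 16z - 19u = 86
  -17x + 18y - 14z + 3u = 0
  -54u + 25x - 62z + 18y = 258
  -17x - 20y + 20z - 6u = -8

Row-reduce:
R1 ← R1 / (14).
R2 ← R2 + 17·R1.
R3 ← R3 − 25·R1.
R4 ← R4 + 17·R1.
R2 ← R2 / (18).
R3 ← R3 − 18·R2.
R4 ← R4 + 20·R2.
Swap R3 and R4.
R3 ← R3 / (-256/7).
R1 ← R1 + 8/7·R3.
R2 ← R2 + 13/7·R3.
Rank is 3 with 4 unknowns, leaving u free.

infinitely many solutions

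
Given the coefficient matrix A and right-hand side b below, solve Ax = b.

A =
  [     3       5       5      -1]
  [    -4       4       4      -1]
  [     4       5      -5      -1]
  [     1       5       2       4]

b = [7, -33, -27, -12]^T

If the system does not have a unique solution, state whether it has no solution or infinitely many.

Row-reduce the augmented matrix:
R1 ← R1 / (3).
R2 ← R2 + 4·R1.
R3 ← R3 − 4·R1.
R4 ← R4 − 1·R1.
R2 ← R2 / (32/3).
R1 ← R1 − 5/3·R2.
R3 ← R3 + 5/3·R2.
R4 ← R4 − 10/3·R2.
R3 ← R3 / (-10).
R2 ← R2 − 1·R3.
R4 ← R4 + 3·R3.
R4 ← R4 / (1623/320).
R1 ← R1 − 1/32·R4.
R2 ← R2 + 71/320·R4.
R3 ← R3 − 1/320·R4.
Reading off the reduced rows gives x_1 = 6, x_2 = -6, x_3 = 4, x_4 = 1.

x_1 = 6, x_2 = -6, x_3 = 4, x_4 = 1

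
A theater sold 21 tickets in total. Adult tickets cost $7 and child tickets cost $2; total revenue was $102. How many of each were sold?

Let a = adult tickets, c = child tickets.
  a + c = 21
  7a + 2c = 102
From equation 1: a = 21 − c.
Substitute into equation 2 and solve: c = 9.
Then a = 12.

adult tickets: 12, child tickets: 9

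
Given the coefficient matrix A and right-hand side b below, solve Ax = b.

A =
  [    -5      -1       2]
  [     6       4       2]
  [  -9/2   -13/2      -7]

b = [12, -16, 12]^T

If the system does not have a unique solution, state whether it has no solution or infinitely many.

no solution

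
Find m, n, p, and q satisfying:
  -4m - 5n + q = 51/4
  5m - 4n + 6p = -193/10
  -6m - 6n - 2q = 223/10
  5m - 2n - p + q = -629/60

Row-reduce the augmented matrix:
R1 ← R1 / (-4).
R2 ← R2 − 5·R1.
R3 ← R3 + 6·R1.
R4 ← R4 − 5·R1.
R2 ← R2 / (-41/4).
R1 ← R1 − 5/4·R2.
R3 ← R3 − 3/2·R2.
R4 ← R4 + 33/4·R2.
R3 ← R3 / (36/41).
R1 ← R1 − 30/41·R3.
R2 ← R2 + 24/41·R3.
R4 ← R4 + 239/41·R3.
R4 ← R4 / (-187/9).
R1 ← R1 − 8/3·R4.
R2 ← R2 + 7/3·R4.
R3 ← R3 + 34/9·R4.
Reading off the reduced rows gives m = -5/2, n = -4/5, p = -5/3, q = -5/4.

m = -5/2, n = -4/5, p = -5/3, q = -5/4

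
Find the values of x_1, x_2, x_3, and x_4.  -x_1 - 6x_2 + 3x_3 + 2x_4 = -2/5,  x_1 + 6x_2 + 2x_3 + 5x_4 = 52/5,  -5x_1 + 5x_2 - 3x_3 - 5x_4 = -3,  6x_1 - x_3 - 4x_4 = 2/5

x_1 = 2/5, x_2 = 1, x_3 = 2, x_4 = 0

Row-reduce the augmented matrix:
R1 ← R1 / (-1).
R2 ← R2 − 1·R1.
R3 ← R3 + 5·R1.
R4 ← R4 − 6·R1.
Swap R2 and R3.
R2 ← R2 / (35).
R1 ← R1 − 6·R2.
R4 ← R4 + 36·R2.
R3 ← R3 / (5).
R1 ← R1 − 3/35·R3.
R2 ← R2 + 18/35·R3.
R4 ← R4 + 53/35·R3.
R4 ← R4 / (-929/175).
R1 ← R1 − 79/175·R4.
R2 ← R2 − 51/175·R4.
R3 ← R3 − 7/5·R4.
Reading off the reduced rows gives x_1 = 2/5, x_2 = 1, x_3 = 2, x_4 = 0.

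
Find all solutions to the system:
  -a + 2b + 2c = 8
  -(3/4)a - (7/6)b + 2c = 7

infinitely many solutions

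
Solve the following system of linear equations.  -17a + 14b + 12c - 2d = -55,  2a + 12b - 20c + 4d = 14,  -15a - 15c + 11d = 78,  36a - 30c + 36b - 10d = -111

no solution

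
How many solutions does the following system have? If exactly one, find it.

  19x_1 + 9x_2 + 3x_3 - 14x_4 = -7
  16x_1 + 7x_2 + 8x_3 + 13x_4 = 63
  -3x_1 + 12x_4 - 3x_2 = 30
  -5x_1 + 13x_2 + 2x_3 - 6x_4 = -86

x_1 = 3, x_2 = -5, x_3 = 3, x_4 = 2

Row-reduce the augmented matrix:
R1 ← R1 / (19).
R2 ← R2 − 16·R1.
R3 ← R3 + 3·R1.
R4 ← R4 + 5·R1.
R2 ← R2 / (-11/19).
R1 ← R1 − 9/19·R2.
R3 ← R3 + 30/19·R2.
R4 ← R4 − 292/19·R2.
R3 ← R3 / (-159/11).
R1 ← R1 − 51/11·R3.
R2 ← R2 + 104/11·R3.
R4 ← R4 − 1629/11·R3.
R4 ← R4 / (56).
R1 ← R1 − 1·R4.
R2 ← R2 + 5·R4.
R3 ← R3 − 4·R4.
Reading off the reduced rows gives x_1 = 3, x_2 = -5, x_3 = 3, x_4 = 2.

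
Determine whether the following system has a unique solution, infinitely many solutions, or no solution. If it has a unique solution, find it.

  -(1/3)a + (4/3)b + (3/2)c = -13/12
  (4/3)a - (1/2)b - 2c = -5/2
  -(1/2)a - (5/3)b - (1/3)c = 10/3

a = -3, b = -1, c = -1/2

Row-reduce the augmented matrix:
R1 ← R1 / (-1/3).
R2 ← R2 − 4/3·R1.
R3 ← R3 + 1/2·R1.
R2 ← R2 / (29/6).
R1 ← R1 + 4·R2.
R3 ← R3 + 11/3·R2.
R3 ← R3 / (157/348).
R1 ← R1 + 69/58·R3.
R2 ← R2 − 24/29·R3.
Reading off the reduced rows gives a = -3, b = -1, c = -1/2.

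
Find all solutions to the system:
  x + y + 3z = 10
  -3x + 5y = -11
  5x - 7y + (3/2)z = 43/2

Row-reduce:
R2 ← R2 + 3·R1.
R3 ← R3 − 5·R1.
R2 ← R2 / (8).
R1 ← R1 − 1·R2.
R3 ← R3 + 12·R2.
Rank is 2 with 3 unknowns, leaving z free.

infinitely many solutions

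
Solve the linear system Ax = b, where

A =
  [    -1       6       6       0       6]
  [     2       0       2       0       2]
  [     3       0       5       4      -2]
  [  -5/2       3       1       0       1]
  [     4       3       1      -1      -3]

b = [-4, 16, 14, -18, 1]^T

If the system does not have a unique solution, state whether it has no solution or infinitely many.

infinitely many solutions

Row-reduce:
R1 ← R1 / (-1).
R2 ← R2 − 2·R1.
R3 ← R3 − 3·R1.
R4 ← R4 + 5/2·R1.
R5 ← R5 − 4·R1.
R2 ← R2 / (12).
R1 ← R1 + 6·R2.
R3 ← R3 − 18·R2.
R4 ← R4 + 12·R2.
R5 ← R5 − 27·R2.
R3 ← R3 / (2).
R1 ← R1 − 1·R3.
R2 ← R2 − 7/6·R3.
R5 ← R5 + 13/2·R3.
Swap R4 and R5.
R4 ← R4 / (12).
R1 ← R1 + 2·R4.
R2 ← R2 + 7/3·R4.
R3 ← R3 − 2·R4.
Rank is 4 with 5 unknowns, leaving x_5 free.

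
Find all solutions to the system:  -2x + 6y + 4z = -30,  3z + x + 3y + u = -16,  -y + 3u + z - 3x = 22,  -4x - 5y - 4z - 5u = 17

Row-reduce the augmented matrix:
R1 ← R1 / (-2).
R2 ← R2 − 1·R1.
R3 ← R3 + 3·R1.
R4 ← R4 + 4·R1.
R2 ← R2 / (6).
R1 ← R1 + 3·R2.
R3 ← R3 + 10·R2.
R4 ← R4 + 17·R2.
R3 ← R3 / (10/3).
R1 ← R1 − 1/2·R3.
R2 ← R2 − 5/6·R3.
R4 ← R4 − 13/6·R3.
R4 ← R4 / (-26/5).
R1 ← R1 + 1/5·R4.
R2 ← R2 + 1·R4.
R3 ← R3 − 7/5·R4.
Reading off the reduced rows gives x = -2, y = -5, z = -1, u = 4.

x = -2, y = -5, z = -1, u = 4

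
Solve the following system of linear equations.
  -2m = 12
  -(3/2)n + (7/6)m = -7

Row-reduce the augmented matrix:
R1 ← R1 / (-2).
R2 ← R2 − 7/6·R1.
R2 ← R2 / (-3/2).
Reading off the reduced rows gives m = -6, n = 0.

m = -6, n = 0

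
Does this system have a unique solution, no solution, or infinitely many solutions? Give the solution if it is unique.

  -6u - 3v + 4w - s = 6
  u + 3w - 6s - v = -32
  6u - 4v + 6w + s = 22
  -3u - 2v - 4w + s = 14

u = 0, v = -4, w = 0, s = 6

Row-reduce the augmented matrix:
R1 ← R1 / (-6).
R2 ← R2 − 1·R1.
R3 ← R3 − 6·R1.
R4 ← R4 + 3·R1.
R2 ← R2 / (-3/2).
R1 ← R1 − 1/2·R2.
R3 ← R3 + 7·R2.
R4 ← R4 + 1/2·R2.
R3 ← R3 / (-64/9).
R1 ← R1 − 5/9·R3.
R2 ← R2 + 22/9·R3.
R4 ← R4 + 65/9·R3.
R4 ← R4 / (-1643/64).
R1 ← R1 − 23/64·R4.
R2 ← R2 + 185/32·R4.
R3 ← R3 + 259/64·R4.
Reading off the reduced rows gives u = 0, v = -4, w = 0, s = 6.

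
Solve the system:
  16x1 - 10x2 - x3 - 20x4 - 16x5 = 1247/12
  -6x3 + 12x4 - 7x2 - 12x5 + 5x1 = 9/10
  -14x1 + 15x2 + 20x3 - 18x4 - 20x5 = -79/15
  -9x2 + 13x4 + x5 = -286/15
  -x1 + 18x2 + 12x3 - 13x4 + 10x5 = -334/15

Row-reduce the augmented matrix:
R1 ← R1 / (16).
R2 ← R2 − 5·R1.
R3 ← R3 + 14·R1.
R5 ← R5 + 1·R1.
R2 ← R2 / (-31/8).
R1 ← R1 + 5/8·R2.
R3 ← R3 − 25/4·R2.
R4 ← R4 + 9·R2.
R5 ← R5 − 139/8·R2.
R3 ← R3 / (617/62).
R1 ← R1 − 53/62·R3.
R2 ← R2 − 91/62·R3.
R4 ← R4 − 819/62·R3.
R5 ← R5 + 841/62·R3.
R4 ← R4 / (-13165/617).
R1 ← R1 + 2266/617·R4.
R2 ← R2 + 2354/617·R4.
R3 ← R3 + 376/617·R4.
R5 ← R5 − 36597/617·R4.
R5 ← R5 / (1724291/13165).
R1 ← R1 + 122418/13165·R5.
R2 ← R2 + 70422/13165·R5.
R3 ← R3 + 89008/13165·R5.
R4 ← R4 + 47741/13165·R5.
Reading off the reduced rows gives x1 = 1, x2 = -2, x3 = -5/4, x4 = -14/5, x5 = -2/3.

x1 = 1, x2 = -2, x3 = -5/4, x4 = -14/5, x5 = -2/3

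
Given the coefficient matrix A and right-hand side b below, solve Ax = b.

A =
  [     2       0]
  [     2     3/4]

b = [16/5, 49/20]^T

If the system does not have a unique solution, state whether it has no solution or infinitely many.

x_1 = 8/5, x_2 = -1

Row-reduce the augmented matrix:
R1 ← R1 / (2).
R2 ← R2 − 2·R1.
R2 ← R2 / (3/4).
Reading off the reduced rows gives x_1 = 8/5, x_2 = -1.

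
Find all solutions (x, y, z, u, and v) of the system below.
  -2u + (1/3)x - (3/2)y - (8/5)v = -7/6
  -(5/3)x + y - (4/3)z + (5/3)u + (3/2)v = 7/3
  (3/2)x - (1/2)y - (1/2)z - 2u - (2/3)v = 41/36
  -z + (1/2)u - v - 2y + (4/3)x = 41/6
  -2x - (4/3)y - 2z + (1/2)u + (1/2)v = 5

x = 3/2, y = -2, z = -2, u = 1, v = 5/3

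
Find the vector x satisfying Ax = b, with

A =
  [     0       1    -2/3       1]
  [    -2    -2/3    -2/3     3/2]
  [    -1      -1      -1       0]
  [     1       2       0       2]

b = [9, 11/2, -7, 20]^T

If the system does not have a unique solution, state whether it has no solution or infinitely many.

Row-reduce the augmented matrix:
Swap R1 and R2.
R1 ← R1 / (-2).
R3 ← R3 + 1·R1.
R4 ← R4 − 1·R1.
R1 ← R1 − 1/3·R2.
R3 ← R3 + 2/3·R2.
R4 ← R4 − 5/3·R2.
R3 ← R3 / (-10/9).
R1 ← R1 − 5/9·R3.
R2 ← R2 + 2/3·R3.
R4 ← R4 − 7/9·R3.
R4 ← R4 / (41/40).
R1 ← R1 + 9/8·R4.
R2 ← R2 − 21/20·R4.
R3 ← R3 − 3/40·R4.
Reading off the reduced rows gives x_1 = -2, x_2 = 6, x_3 = 3, x_4 = 5.

x_1 = -2, x_2 = 6, x_3 = 3, x_4 = 5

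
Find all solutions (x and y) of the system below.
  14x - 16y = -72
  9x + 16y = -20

x = -4, y = 1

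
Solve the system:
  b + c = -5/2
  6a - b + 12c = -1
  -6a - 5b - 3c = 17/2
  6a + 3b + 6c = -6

a = 1/2, b = -2, c = -1/2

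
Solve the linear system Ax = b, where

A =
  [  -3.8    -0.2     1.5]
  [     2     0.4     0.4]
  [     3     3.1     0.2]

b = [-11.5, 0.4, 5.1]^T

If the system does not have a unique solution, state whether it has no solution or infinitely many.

x_1 = 1, x_2 = 1, x_3 = -5

Row-reduce the augmented matrix:
R1 ← R1 / (-19/5).
R2 ← R2 − 2·R1.
R3 ← R3 − 3·R1.
R2 ← R2 / (28/95).
R1 ← R1 − 1/19·R2.
R3 ← R3 − 559/190·R2.
R3 ← R3 / (-2937/280).
R1 ← R1 + 17/28·R3.
R2 ← R2 − 113/28·R3.
Reading off the reduced rows gives x_1 = 1, x_2 = 1, x_3 = -5.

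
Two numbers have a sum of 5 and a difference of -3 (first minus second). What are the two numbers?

first number: 1, second number: 4

Let x = first number, y = second number.
  x + y = 5
  x - y = -3
From equation 1: x = 5 − y.
Substitute into equation 2 and solve: y = 4.
Then x = 1.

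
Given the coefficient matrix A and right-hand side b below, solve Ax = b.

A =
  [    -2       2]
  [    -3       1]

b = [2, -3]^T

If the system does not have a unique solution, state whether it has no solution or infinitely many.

x_1 = 2, x_2 = 3

From equation 2: x_2 = -3 + 3·x_1.
Substitute into equation 1 and solve: x_1 = 2.
Then x_2 = 3.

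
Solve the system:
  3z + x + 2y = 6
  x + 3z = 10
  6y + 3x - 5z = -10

Row-reduce the augmented matrix:
R2 ← R2 − 1·R1.
R3 ← R3 − 3·R1.
R2 ← R2 / (-2).
R1 ← R1 − 2·R2.
R3 ← R3 / (-14).
R1 ← R1 − 3·R3.
Reading off the reduced rows gives x = 4, y = -2, z = 2.

x = 4, y = -2, z = 2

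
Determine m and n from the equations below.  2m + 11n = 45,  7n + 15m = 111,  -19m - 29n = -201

m = 6, n = 3

Row-reduce the augmented matrix:
R1 ← R1 / (2).
R2 ← R2 − 15·R1.
R3 ← R3 + 19·R1.
R2 ← R2 / (-151/2).
R1 ← R1 − 11/2·R2.
R3 ← R3 − 151/2·R2.
R3 reduces to 0 = 0, so the extra equation is consistent.
Reading off the reduced rows gives m = 6, n = 3.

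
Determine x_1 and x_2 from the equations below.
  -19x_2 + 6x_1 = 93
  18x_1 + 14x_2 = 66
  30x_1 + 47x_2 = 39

x_1 = 6, x_2 = -3

Row-reduce the augmented matrix:
R1 ← R1 / (6).
R2 ← R2 − 18·R1.
R3 ← R3 − 30·R1.
R2 ← R2 / (71).
R1 ← R1 + 19/6·R2.
R3 ← R3 − 142·R2.
R3 reduces to 0 = 0, so the extra equation is consistent.
Reading off the reduced rows gives x_1 = 6, x_2 = -3.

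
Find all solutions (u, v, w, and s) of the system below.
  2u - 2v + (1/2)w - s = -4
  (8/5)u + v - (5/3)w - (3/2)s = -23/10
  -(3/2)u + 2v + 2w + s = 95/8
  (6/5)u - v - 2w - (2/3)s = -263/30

u = 3/4, v = 3, w = 3, s = 1

Row-reduce the augmented matrix:
R1 ← R1 / (2).
R2 ← R2 − 8/5·R1.
R3 ← R3 + 3/2·R1.
R4 ← R4 − 6/5·R1.
R2 ← R2 / (13/5).
R1 ← R1 + 1·R2.
R3 ← R3 − 1/2·R2.
R4 ← R4 − 1/5·R2.
R3 ← R3 / (865/312).
R1 ← R1 + 85/156·R3.
R2 ← R2 + 31/39·R3.
R4 ← R4 + 167/78·R3.
R4 ← R4 / (295/1038).
R1 ← R1 + 120/173·R4.
R2 ← R2 + 55/346·R4.
R3 ← R3 − 24/173·R4.
Reading off the reduced rows gives u = 3/4, v = 3, w = 3, s = 1.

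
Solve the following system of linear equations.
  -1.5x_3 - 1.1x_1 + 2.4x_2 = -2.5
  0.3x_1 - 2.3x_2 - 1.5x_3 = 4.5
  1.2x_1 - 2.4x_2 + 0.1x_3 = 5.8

x_1 = 5, x_2 = 0, x_3 = -2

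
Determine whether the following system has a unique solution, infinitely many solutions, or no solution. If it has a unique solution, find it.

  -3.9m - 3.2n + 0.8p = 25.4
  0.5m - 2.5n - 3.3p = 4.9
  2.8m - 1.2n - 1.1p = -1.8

Row-reduce the augmented matrix:
R1 ← R1 / (-39/10).
R2 ← R2 − 1/2·R1.
R3 ← R3 − 14/5·R1.
R2 ← R2 / (-227/78).
R1 ← R1 − 32/39·R2.
R3 ← R3 + 682/195·R2.
R3 ← R3 / (37647/11350).
R1 ← R1 + 1256/1135·R3.
R2 ← R2 − 1247/1135·R3.
Reading off the reduced rows gives m = -2, n = -5, p = 2.

m = -2, n = -5, p = 2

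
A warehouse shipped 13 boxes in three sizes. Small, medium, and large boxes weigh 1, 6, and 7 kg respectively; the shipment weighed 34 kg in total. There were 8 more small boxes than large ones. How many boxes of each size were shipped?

small boxes: 9, medium boxes: 3, large boxes: 1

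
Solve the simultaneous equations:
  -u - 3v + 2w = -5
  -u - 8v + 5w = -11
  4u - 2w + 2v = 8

infinitely many solutions

Row-reduce:
R1 ← R1 / (-1).
R2 ← R2 + 1·R1.
R3 ← R3 − 4·R1.
R2 ← R2 / (-5).
R1 ← R1 − 3·R2.
R3 ← R3 + 10·R2.
Rank is 2 with 3 unknowns, leaving w free.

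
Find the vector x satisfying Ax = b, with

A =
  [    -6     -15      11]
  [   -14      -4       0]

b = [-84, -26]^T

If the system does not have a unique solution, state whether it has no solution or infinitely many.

infinitely many solutions

Row-reduce:
R1 ← R1 / (-6).
R2 ← R2 + 14·R1.
R2 ← R2 / (31).
R1 ← R1 − 5/2·R2.
Rank is 2 with 3 unknowns, leaving x_3 free.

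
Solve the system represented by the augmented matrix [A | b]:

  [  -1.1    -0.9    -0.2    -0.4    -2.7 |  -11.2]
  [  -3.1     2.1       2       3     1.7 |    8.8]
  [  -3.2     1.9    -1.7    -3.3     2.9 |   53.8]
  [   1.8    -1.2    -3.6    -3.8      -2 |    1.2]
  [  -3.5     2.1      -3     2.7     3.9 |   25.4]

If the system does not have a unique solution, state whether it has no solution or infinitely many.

Row-reduce the augmented matrix:
R1 ← R1 / (-11/10).
R2 ← R2 + 31/10·R1.
R3 ← R3 + 16/5·R1.
R4 ← R4 − 9/5·R1.
R5 ← R5 + 7/2·R1.
R2 ← R2 / (51/11).
R1 ← R1 − 9/11·R2.
R3 ← R3 − 497/110·R2.
R4 ← R4 + 147/55·R2.
R5 ← R5 − 273/55·R2.
R3 ← R3 / (-1537/425).
R1 ← R1 + 23/85·R3.
R2 ← R2 − 47/85·R3.
R4 ← R4 + 1041/425·R3.
R5 ← R5 + 2171/425·R3.
R4 ← R4 / (16106/7685).
R1 ← R1 − 443/4611·R4.
R2 ← R2 + 79/1537·R4.
R3 ← R3 − 7852/4611·R4.
R5 ← R5 − 380539/46110·R4.
R5 ← R5 / (2827431/322120).
R1 ← R1 − 25329/32212·R5.
R2 ← R2 − 71233/32212·R5.
R3 ← R3 − 21185/16106·R5.
R4 ← R4 + 33683/32212·R5.
Reading off the reduced rows gives x_1 = -4, x_2 = 2, x_3 = 0, x_4 = -6, x_5 = 6.

x_1 = -4, x_2 = 2, x_3 = 0, x_4 = -6, x_5 = 6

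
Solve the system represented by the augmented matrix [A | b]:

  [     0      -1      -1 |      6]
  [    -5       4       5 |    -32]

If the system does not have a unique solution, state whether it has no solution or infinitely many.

infinitely many solutions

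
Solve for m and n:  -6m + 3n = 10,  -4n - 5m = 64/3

m = -8/3, n = -2

Row-reduce the augmented matrix:
R1 ← R1 / (-6).
R2 ← R2 + 5·R1.
R2 ← R2 / (-13/2).
R1 ← R1 + 1/2·R2.
Reading off the reduced rows gives m = -8/3, n = -2.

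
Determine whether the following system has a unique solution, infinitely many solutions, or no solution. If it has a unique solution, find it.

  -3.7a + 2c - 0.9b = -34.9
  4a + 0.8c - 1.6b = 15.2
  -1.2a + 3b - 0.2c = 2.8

Row-reduce the augmented matrix:
R1 ← R1 / (-37/10).
R2 ← R2 − 4·R1.
R3 ← R3 + 6/5·R1.
R2 ← R2 / (-476/185).
R1 ← R1 − 9/37·R2.
R3 ← R3 − 609/185·R2.
R3 ← R3 / (50/17).
R1 ← R1 + 31/119·R3.
R2 ← R2 + 137/119·R3.
Reading off the reduced rows gives a = 6, b = 3, c = -5.

a = 6, b = 3, c = -5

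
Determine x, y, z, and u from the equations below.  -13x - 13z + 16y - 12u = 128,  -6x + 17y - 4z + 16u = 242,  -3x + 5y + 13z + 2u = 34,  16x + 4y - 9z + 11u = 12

x = -6, y = 6, z = -2, u = 6

Row-reduce the augmented matrix:
R1 ← R1 / (-13).
R2 ← R2 + 6·R1.
R3 ← R3 + 3·R1.
R4 ← R4 − 16·R1.
R2 ← R2 / (125/13).
R1 ← R1 + 16/13·R2.
R3 ← R3 − 17/13·R2.
R4 ← R4 − 308/13·R2.
R3 ← R3 / (1966/125).
R1 ← R1 − 157/125·R3.
R2 ← R2 − 26/125·R3.
R4 ← R4 + 3741/125·R3.
R4 ← R4 / (-52432/983).
R1 ← R1 − 3473/983·R4.
R2 ← R2 − 2178/983·R4.
R3 ← R3 − 115/983·R4.
Reading off the reduced rows gives x = -6, y = 6, z = -2, u = 6.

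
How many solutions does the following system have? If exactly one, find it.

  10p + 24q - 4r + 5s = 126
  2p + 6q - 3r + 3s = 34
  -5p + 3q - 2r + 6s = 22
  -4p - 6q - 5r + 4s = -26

no solution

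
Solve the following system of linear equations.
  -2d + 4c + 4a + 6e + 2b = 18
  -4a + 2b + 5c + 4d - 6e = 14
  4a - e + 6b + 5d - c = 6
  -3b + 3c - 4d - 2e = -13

infinitely many solutions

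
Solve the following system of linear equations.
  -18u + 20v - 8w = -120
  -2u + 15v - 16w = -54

infinitely many solutions

Row-reduce:
R1 ← R1 / (-18).
R2 ← R2 + 2·R1.
R2 ← R2 / (115/9).
R1 ← R1 + 10/9·R2.
Rank is 2 with 3 unknowns, leaving w free.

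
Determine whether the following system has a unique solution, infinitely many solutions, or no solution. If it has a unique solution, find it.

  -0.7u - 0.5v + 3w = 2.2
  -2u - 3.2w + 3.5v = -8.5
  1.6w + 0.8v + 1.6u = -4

u = -1, v = -3, w = 0

Row-reduce the augmented matrix:
R1 ← R1 / (-7/10).
R2 ← R2 + 2·R1.
R3 ← R3 − 8/5·R1.
R2 ← R2 / (69/14).
R1 ← R1 − 5/7·R2.
R3 ← R3 + 12/35·R2.
R3 ← R3 / (4392/575).
R1 ← R1 + 178/69·R3.
R2 ← R2 + 824/345·R3.
Reading off the reduced rows gives u = -1, v = -3, w = 0.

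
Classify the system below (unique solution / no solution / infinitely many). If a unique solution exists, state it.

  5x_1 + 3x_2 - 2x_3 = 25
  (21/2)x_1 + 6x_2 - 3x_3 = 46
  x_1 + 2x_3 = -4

no solution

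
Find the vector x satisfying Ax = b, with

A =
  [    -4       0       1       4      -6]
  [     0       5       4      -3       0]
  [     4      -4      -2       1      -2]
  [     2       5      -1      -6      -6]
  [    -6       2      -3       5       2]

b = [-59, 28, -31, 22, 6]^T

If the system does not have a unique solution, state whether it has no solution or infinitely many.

Row-reduce the augmented matrix:
R1 ← R1 / (-4).
R3 ← R3 − 4·R1.
R4 ← R4 − 2·R1.
R5 ← R5 + 6·R1.
R2 ← R2 / (5).
R3 ← R3 + 4·R2.
R4 ← R4 − 5·R2.
R5 ← R5 − 2·R2.
R3 ← R3 / (11/5).
R1 ← R1 + 1/4·R3.
R2 ← R2 − 4/5·R3.
R4 ← R4 + 9/2·R3.
R5 ← R5 + 61/10·R3.
R4 ← R4 / (95/22).
R1 ← R1 + 31/44·R4.
R2 ← R2 + 17/11·R4.
R3 ← R3 − 13/11·R4.
R5 ← R5 − 163/22·R4.
R5 ← R5 / (3072/95).
R1 ← R1 + 337/95·R5.
R2 ← R2 + 586/95·R5.
R3 ← R3 − 314/95·R5.
R4 ← R4 + 558/95·R5.
Reading off the reduced rows gives x_1 = 0, x_2 = 5, x_3 = -3, x_4 = -5, x_5 = 6.

x_1 = 0, x_2 = 5, x_3 = -3, x_4 = -5, x_5 = 6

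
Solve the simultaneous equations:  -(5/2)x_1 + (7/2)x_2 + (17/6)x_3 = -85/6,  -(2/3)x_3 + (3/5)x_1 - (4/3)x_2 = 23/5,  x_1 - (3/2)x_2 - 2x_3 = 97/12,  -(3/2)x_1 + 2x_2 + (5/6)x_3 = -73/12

x_1 = -2/3, x_2 = -5/2, x_3 = -5/2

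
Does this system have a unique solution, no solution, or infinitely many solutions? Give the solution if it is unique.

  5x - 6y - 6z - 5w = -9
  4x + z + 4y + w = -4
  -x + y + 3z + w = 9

infinitely many solutions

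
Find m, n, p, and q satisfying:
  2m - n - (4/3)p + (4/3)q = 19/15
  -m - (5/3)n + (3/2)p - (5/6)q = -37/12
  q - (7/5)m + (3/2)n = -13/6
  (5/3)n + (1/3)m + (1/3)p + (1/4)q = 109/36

Row-reduce the augmented matrix:
R1 ← R1 / (2).
R2 ← R2 + 1·R1.
R3 ← R3 + 7/5·R1.
R4 ← R4 − 1/3·R1.
R2 ← R2 / (-13/6).
R1 ← R1 + 1/2·R2.
R3 ← R3 − 4/5·R2.
R4 ← R4 − 11/6·R2.
R3 ← R3 / (-122/195).
R1 ← R1 + 67/78·R3.
R2 ← R2 + 5/13·R3.
R4 ← R4 − 295/234·R3.
R4 ← R4 / (1339/366).
R1 ← R1 + 455/244·R4.
R2 ← R2 + 131/122·R4.
R3 ← R3 + 365/122·R4.
Reading off the reduced rows gives m = 7/3, n = 7/5, p = 1/2, q = -1.

m = 7/3, n = 7/5, p = 1/2, q = -1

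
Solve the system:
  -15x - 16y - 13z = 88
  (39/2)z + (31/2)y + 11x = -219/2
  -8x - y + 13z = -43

infinitely many solutions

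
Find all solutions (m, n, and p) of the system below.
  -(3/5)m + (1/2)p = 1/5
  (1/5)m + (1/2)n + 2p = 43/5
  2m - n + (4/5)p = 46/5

m = 3, n = 0, p = 4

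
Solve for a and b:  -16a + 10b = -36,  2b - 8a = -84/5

Row-reduce the augmented matrix:
R1 ← R1 / (-16).
R2 ← R2 + 8·R1.
R2 ← R2 / (-3).
R1 ← R1 + 5/8·R2.
Reading off the reduced rows gives a = 2, b = -2/5.

a = 2, b = -2/5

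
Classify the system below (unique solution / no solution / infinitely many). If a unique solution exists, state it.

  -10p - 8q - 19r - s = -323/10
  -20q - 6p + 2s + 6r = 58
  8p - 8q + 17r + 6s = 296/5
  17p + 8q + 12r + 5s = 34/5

p = -3/2, q = -7/5, r = 3, s = 3/2

Row-reduce the augmented matrix:
R1 ← R1 / (-10).
R2 ← R2 + 6·R1.
R3 ← R3 − 8·R1.
R4 ← R4 − 17·R1.
R2 ← R2 / (-76/5).
R1 ← R1 − 4/5·R2.
R3 ← R3 + 72/5·R2.
R4 ← R4 + 28/5·R2.
R3 ← R3 / (-279/19).
R1 ← R1 − 107/38·R3.
R2 ← R2 + 87/76·R3.
R4 ← R4 + 1015/38·R3.
R4 ← R4 / (-1471/558).
R1 ← R1 − 425/558·R4.
R2 ← R2 + 143/372·R4.
R3 ← R3 + 52/279·R4.
Reading off the reduced rows gives p = -3/2, q = -7/5, r = 3, s = 3/2.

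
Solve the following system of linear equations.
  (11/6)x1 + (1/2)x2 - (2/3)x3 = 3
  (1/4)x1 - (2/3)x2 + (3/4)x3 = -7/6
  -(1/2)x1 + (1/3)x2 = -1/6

Row-reduce the augmented matrix:
R1 ← R1 / (11/6).
R2 ← R2 − 1/4·R1.
R3 ← R3 + 1/2·R1.
R2 ← R2 / (-97/132).
R1 ← R1 − 3/11·R2.
R3 ← R3 − 31/66·R2.
R3 ← R3 / (69/194).
R1 ← R1 + 5/97·R3.
R2 ← R2 + 111/97·R3.
Reading off the reduced rows gives x1 = 1, x2 = 1, x3 = -1.

x1 = 1, x2 = 1, x3 = -1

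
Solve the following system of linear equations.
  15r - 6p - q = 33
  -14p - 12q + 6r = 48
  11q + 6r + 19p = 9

Row-reduce the augmented matrix:
R1 ← R1 / (-6).
R2 ← R2 + 14·R1.
R3 ← R3 − 19·R1.
R2 ← R2 / (-29/3).
R1 ← R1 − 1/6·R2.
R3 ← R3 − 47/6·R2.
R3 ← R3 / (30).
R1 ← R1 + 3·R3.
R2 ← R2 − 3·R3.
Reading off the reduced rows gives p = 3, q = -6, r = 3.

p = 3, q = -6, r = 3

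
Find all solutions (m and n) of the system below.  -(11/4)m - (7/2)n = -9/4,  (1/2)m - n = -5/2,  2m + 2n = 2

no solution

Row-reduce:
R1 ← R1 / (-11/4).
R2 ← R2 − 1/2·R1.
R3 ← R3 − 2·R1.
R2 ← R2 / (-18/11).
R1 ← R1 − 14/11·R2.
R3 ← R3 + 6/11·R2.
Row 3 reduces to 0 = 4/3, a contradiction. The system is inconsistent.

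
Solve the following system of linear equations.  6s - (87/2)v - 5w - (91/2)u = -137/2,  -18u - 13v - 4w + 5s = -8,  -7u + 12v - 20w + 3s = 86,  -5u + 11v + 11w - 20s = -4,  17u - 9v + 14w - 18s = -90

Row-reduce:
R1 ← R1 / (-91/2).
R2 ← R2 + 18·R1.
R3 ← R3 + 7·R1.
R4 ← R4 + 5·R1.
R5 ← R5 − 17·R1.
R2 ← R2 / (383/91).
R1 ← R1 − 87/91·R2.
R3 ← R3 − 243/13·R2.
R4 ← R4 − 1436/91·R2.
R5 ← R5 + 2298/91·R2.
R3 ← R3 / (-3926/383).
R1 ← R1 − 218/383·R3.
R2 ← R2 + 184/383·R3.
R4 ← R4 − 7327/383·R3.
R4 ← R4 / (-95008/1963).
R1 ← R1 + 2475/1963·R4.
R2 ← R2 − 2107/1963·R4.
R3 ← R3 − 1836/1963·R4.
Row 5 reduces to 0 = -1, a contradiction. The system is inconsistent.

no solution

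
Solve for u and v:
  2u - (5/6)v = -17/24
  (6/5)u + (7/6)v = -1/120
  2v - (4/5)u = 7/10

Row-reduce the augmented matrix:
R1 ← R1 / (2).
R2 ← R2 − 6/5·R1.
R3 ← R3 + 4/5·R1.
R2 ← R2 / (5/3).
R1 ← R1 + 5/12·R2.
R3 ← R3 − 5/3·R2.
R3 reduces to 0 = 0, so the extra equation is consistent.
Reading off the reduced rows gives u = -1/4, v = 1/4.

u = -1/4, v = 1/4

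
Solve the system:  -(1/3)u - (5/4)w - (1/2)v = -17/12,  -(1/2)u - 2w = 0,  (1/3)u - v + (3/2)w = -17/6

Row-reduce:
R1 ← R1 / (-1/3).
R2 ← R2 + 1/2·R1.
R3 ← R3 − 1/3·R1.
R2 ← R2 / (3/4).
R1 ← R1 − 3/2·R2.
R3 ← R3 + 3/2·R2.
Rank is 2 with 3 unknowns, leaving w free.

infinitely many solutions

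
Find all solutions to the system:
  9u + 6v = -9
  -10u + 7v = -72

u = 3, v = -6

Row-reduce the augmented matrix:
R1 ← R1 / (9).
R2 ← R2 + 10·R1.
R2 ← R2 / (41/3).
R1 ← R1 − 2/3·R2.
Reading off the reduced rows gives u = 3, v = -6.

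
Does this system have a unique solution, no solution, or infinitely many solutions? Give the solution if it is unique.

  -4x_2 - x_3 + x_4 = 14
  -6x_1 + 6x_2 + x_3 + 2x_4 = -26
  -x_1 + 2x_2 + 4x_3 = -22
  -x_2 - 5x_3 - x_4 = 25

x_1 = 0, x_2 = -3, x_3 = -4, x_4 = -2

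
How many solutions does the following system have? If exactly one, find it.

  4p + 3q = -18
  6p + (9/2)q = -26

Row-reduce:
R1 ← R1 / (4).
R2 ← R2 − 6·R1.
Row 2 reduces to 0 = 1, a contradiction. The system is inconsistent.

no solution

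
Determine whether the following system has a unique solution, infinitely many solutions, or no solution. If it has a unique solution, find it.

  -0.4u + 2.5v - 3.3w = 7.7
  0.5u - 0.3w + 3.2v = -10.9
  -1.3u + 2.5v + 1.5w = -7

Row-reduce the augmented matrix:
R1 ← R1 / (-2/5).
R2 ← R2 − 1/2·R1.
R3 ← R3 + 13/10·R1.
R2 ← R2 / (253/40).
R1 ← R1 + 25/4·R2.
R3 ← R3 + 45/8·R2.
R3 ← R3 / (20973/2530).
R1 ← R1 − 981/253·R3.
R2 ← R2 + 177/253·R3.
Reading off the reduced rows gives u = -5, v = -3, w = -4.

u = -5, v = -3, w = -4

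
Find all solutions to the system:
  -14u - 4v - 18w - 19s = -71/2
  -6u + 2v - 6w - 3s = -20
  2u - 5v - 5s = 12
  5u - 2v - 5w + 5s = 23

no solution

Row-reduce:
R1 ← R1 / (-14).
R2 ← R2 + 6·R1.
R3 ← R3 − 2·R1.
R4 ← R4 − 5·R1.
R2 ← R2 / (26/7).
R1 ← R1 − 2/7·R2.
R3 ← R3 + 39/7·R2.
R4 ← R4 + 24/7·R2.
Swap R3 and R4.
R3 ← R3 / (-128/13).
R1 ← R1 − 15/13·R3.
R2 ← R2 − 6/13·R3.
Row 4 reduces to 0 = -1/4, a contradiction. The system is inconsistent.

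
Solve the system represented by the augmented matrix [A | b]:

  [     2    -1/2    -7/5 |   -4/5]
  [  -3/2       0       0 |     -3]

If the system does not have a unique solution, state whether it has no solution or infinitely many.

Row-reduce:
R1 ← R1 / (2).
R2 ← R2 + 3/2·R1.
R2 ← R2 / (-3/8).
R1 ← R1 + 1/4·R2.
Rank is 2 with 3 unknowns, leaving x_3 free.

infinitely many solutions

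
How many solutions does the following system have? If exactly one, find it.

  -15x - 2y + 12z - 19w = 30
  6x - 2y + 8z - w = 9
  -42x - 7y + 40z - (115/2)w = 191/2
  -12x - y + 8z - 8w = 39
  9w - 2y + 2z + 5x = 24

no solution

Row-reduce:
R1 ← R1 / (-15).
R2 ← R2 − 6·R1.
R3 ← R3 + 42·R1.
R4 ← R4 + 12·R1.
R5 ← R5 − 5·R1.
R2 ← R2 / (-14/5).
R1 ← R1 − 2/15·R2.
R3 ← R3 + 7/5·R2.
R4 ← R4 − 3/5·R2.
R5 ← R5 + 8/3·R2.
Swap R3 and R4.
R3 ← R3 / (8/7).
R1 ← R1 + 4/21·R3.
R2 ← R2 + 32/7·R3.
R5 ← R5 + 130/21·R3.
Swap R4 and R5.
R4 ← R4 / (319/8).
R1 ← R1 − 7/4·R4.
R2 ← R2 − 49/2·R4.
R3 ← R3 − 75/16·R4.
Row 5 reduces to 0 = 1, a contradiction. The system is inconsistent.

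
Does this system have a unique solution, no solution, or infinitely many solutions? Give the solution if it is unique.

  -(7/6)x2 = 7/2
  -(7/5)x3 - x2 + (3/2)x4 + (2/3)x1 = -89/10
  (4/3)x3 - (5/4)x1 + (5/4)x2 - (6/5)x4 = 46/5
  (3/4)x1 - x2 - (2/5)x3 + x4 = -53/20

x1 = -3, x2 = -3, x3 = 6, x4 = -1

Row-reduce the augmented matrix:
Swap R1 and R2.
R1 ← R1 / (2/3).
R3 ← R3 + 5/4·R1.
R4 ← R4 − 3/4·R1.
R2 ← R2 / (-7/6).
R1 ← R1 + 3/2·R2.
R3 ← R3 + 5/8·R2.
R4 ← R4 − 1/8·R2.
R3 ← R3 / (-31/24).
R1 ← R1 + 21/10·R3.
R4 ← R4 − 47/40·R3.
R4 ← R4 / (604/775).
R1 ← R1 + 288/775·R4.
R3 ← R3 + 387/310·R4.
Reading off the reduced rows gives x1 = -3, x2 = -3, x3 = 6, x4 = -1.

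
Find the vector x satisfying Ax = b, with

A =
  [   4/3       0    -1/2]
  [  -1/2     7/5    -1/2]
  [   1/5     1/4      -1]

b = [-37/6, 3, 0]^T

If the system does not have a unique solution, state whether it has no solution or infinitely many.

Row-reduce the augmented matrix:
R1 ← R1 / (4/3).
R2 ← R2 + 1/2·R1.
R3 ← R3 − 1/5·R1.
R2 ← R2 / (7/5).
R3 ← R3 − 1/4·R2.
R3 ← R3 / (-1797/2240).
R1 ← R1 + 3/8·R3.
R2 ← R2 + 55/112·R3.
Reading off the reduced rows gives x_1 = -5, x_2 = 0, x_3 = -1.

x_1 = -5, x_2 = 0, x_3 = -1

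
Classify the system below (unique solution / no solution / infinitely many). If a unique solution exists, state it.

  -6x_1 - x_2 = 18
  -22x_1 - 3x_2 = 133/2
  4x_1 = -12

Row-reduce:
R1 ← R1 / (-6).
R2 ← R2 + 22·R1.
R3 ← R3 − 4·R1.
R2 ← R2 / (2/3).
R1 ← R1 − 1/6·R2.
R3 ← R3 + 2/3·R2.
Row 3 reduces to 0 = 1/2, a contradiction. The system is inconsistent.

no solution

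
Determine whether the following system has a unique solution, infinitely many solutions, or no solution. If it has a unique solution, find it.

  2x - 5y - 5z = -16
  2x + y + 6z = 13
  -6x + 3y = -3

x = 2, y = 3, z = 1

Row-reduce the augmented matrix:
R1 ← R1 / (2).
R2 ← R2 − 2·R1.
R3 ← R3 + 6·R1.
R2 ← R2 / (6).
R1 ← R1 + 5/2·R2.
R3 ← R3 + 12·R2.
R3 ← R3 / (7).
R1 ← R1 − 25/12·R3.
R2 ← R2 − 11/6·R3.
Reading off the reduced rows gives x = 2, y = 3, z = 1.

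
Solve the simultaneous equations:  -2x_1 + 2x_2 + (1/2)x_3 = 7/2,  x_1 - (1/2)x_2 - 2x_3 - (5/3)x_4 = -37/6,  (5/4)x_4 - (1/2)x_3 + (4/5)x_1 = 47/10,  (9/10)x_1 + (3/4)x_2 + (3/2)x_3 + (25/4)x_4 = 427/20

no solution

Row-reduce:
R1 ← R1 / (-2).
R2 ← R2 − 1·R1.
R3 ← R3 − 4/5·R1.
R4 ← R4 − 9/10·R1.
R2 ← R2 / (1/2).
R1 ← R1 + 1·R2.
R3 ← R3 − 4/5·R2.
R4 ← R4 − 33/20·R2.
R3 ← R3 / (5/2).
R1 ← R1 + 15/4·R3.
R2 ← R2 + 7/2·R3.
R4 ← R4 − 15/2·R3.
Row 4 reduces to 0 = -2, a contradiction. The system is inconsistent.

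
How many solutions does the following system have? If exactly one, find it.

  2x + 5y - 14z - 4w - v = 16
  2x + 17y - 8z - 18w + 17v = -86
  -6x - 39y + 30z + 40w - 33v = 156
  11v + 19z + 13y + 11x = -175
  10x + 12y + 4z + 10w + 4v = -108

infinitely many solutions

Row-reduce:
R1 ← R1 / (2).
R2 ← R2 − 2·R1.
R3 ← R3 + 6·R1.
R4 ← R4 − 11·R1.
R5 ← R5 − 10·R1.
R2 ← R2 / (12).
R1 ← R1 − 5/2·R2.
R3 ← R3 + 24·R2.
R4 ← R4 + 29/2·R2.
R5 ← R5 + 13·R2.
Swap R3 and R4.
R3 ← R3 / (413/4).
R1 ← R1 + 33/4·R3.
R2 ← R2 − 1/2·R3.
R5 ← R5 − 161/2·R3.
Swap R4 and R5.
R4 ← R4 / (1924/177).
R1 ← R1 − 1639/1239·R4.
R2 ← R2 + 492/413·R4.
R3 ← R3 − 61/1239·R4.
Rank is 4 with 5 unknowns, leaving v free.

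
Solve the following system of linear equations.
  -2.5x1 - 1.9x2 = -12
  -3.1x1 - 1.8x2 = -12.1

Row-reduce the augmented matrix:
R1 ← R1 / (-5/2).
R2 ← R2 + 31/10·R1.
R2 ← R2 / (139/250).
R1 ← R1 − 19/25·R2.
Reading off the reduced rows gives x1 = 1, x2 = 5.

x1 = 1, x2 = 5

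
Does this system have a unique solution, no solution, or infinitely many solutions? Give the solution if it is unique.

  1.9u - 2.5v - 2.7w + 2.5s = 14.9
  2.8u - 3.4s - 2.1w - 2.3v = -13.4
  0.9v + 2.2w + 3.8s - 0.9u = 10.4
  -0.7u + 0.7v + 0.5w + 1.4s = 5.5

Row-reduce the augmented matrix:
R1 ← R1 / (19/10).
R2 ← R2 − 14/5·R1.
R3 ← R3 + 9/10·R1.
R4 ← R4 + 7/10·R1.
R2 ← R2 / (263/190).
R1 ← R1 + 25/19·R2.
R3 ← R3 + 27/95·R2.
R4 ← R4 + 21/95·R2.
R3 ← R3 / (3437/2630).
R1 ← R1 − 96/263·R3.
R2 ← R2 − 357/263·R3.
R4 ← R4 + 256/1315·R3.
R4 ← R4 / (58963/34370).
R1 ← R1 + 22011/3437·R4.
R2 ← R2 + 4313/491·R4.
R3 ← R3 − 9283/3437·R4.
Reading off the reduced rows gives u = -3, v = -1, w = -3, s = 4.

u = -3, v = -1, w = -3, s = 4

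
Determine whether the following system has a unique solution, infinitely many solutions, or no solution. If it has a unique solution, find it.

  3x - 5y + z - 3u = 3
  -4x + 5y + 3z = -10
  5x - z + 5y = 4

infinitely many solutions

Row-reduce:
R1 ← R1 / (3).
R2 ← R2 + 4·R1.
R3 ← R3 − 5·R1.
R2 ← R2 / (-5/3).
R1 ← R1 + 5/3·R2.
R3 ← R3 − 40/3·R2.
R3 ← R3 / (32).
R1 ← R1 + 4·R3.
R2 ← R2 + 13/5·R3.
Rank is 3 with 4 unknowns, leaving u free.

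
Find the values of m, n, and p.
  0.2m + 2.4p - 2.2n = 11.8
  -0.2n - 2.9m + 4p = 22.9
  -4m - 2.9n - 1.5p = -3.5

Row-reduce the augmented matrix:
R1 ← R1 / (1/5).
R2 ← R2 + 29/10·R1.
R3 ← R3 + 4·R1.
R2 ← R2 / (-321/10).
R1 ← R1 + 11·R2.
R3 ← R3 + 469/10·R2.
R3 ← R3 / (-32707/3210).
R1 ← R1 + 416/321·R3.
R2 ← R2 + 388/321·R3.
Reading off the reduced rows gives m = -1, n = 0, p = 5.

m = -1, n = 0, p = 5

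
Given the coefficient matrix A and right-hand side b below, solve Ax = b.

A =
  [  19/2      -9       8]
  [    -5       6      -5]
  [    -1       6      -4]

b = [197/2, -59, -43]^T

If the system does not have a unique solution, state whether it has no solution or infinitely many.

no solution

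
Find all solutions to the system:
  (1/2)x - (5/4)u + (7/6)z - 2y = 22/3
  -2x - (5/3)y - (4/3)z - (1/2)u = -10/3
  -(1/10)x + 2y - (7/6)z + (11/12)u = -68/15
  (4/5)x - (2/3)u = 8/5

no solution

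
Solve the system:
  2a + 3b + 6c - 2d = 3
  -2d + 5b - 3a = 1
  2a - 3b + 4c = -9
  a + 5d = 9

Row-reduce the augmented matrix:
R1 ← R1 / (2).
R2 ← R2 + 3·R1.
R3 ← R3 − 2·R1.
R4 ← R4 − 1·R1.
R2 ← R2 / (19/2).
R1 ← R1 − 3/2·R2.
R3 ← R3 + 6·R2.
R4 ← R4 + 3/2·R2.
R3 ← R3 / (70/19).
R1 ← R1 − 30/19·R3.
R2 ← R2 − 18/19·R3.
R4 ← R4 + 30/19·R3.
R4 ← R4 / (33/7).
R1 ← R1 − 2/7·R4.
R2 ← R2 + 8/35·R4.
R3 ← R3 + 11/35·R4.
Reading off the reduced rows gives a = 4, b = 3, c = -2, d = 1.

a = 4, b = 3, c = -2, d = 1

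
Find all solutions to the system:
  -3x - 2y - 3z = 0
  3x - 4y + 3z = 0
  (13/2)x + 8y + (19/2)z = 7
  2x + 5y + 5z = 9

no solution

Row-reduce:
R1 ← R1 / (-3).
R2 ← R2 − 3·R1.
R3 ← R3 − 13/2·R1.
R4 ← R4 − 2·R1.
R2 ← R2 / (-6).
R1 ← R1 − 2/3·R2.
R3 ← R3 − 11/3·R2.
R4 ← R4 − 11/3·R2.
R3 ← R3 / (3).
R1 ← R1 − 1·R3.
R4 ← R4 − 3·R3.
Row 4 reduces to 0 = 2, a contradiction. The system is inconsistent.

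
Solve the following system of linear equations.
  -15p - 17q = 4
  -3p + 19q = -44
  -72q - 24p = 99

Row-reduce:
R1 ← R1 / (-15).
R2 ← R2 + 3·R1.
R3 ← R3 + 24·R1.
R2 ← R2 / (112/5).
R1 ← R1 − 17/15·R2.
R3 ← R3 + 224/5·R2.
Row 3 reduces to 0 = 3, a contradiction. The system is inconsistent.

no solution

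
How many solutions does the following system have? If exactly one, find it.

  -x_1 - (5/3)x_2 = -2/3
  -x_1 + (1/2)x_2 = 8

From equation 1: x_1 = 2/3 − 5/3·x_2.
Substitute into equation 2 and solve: x_2 = 4.
Then x_1 = -6.

x_1 = -6, x_2 = 4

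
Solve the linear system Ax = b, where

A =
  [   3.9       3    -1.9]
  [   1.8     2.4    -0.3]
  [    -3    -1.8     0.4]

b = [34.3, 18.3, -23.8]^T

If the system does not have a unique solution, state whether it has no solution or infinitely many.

x_1 = 6, x_2 = 3, x_3 = -1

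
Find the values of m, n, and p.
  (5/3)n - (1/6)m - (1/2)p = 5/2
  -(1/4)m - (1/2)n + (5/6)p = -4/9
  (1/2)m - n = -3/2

Row-reduce the augmented matrix:
R1 ← R1 / (-1/6).
R2 ← R2 + 1/4·R1.
R3 ← R3 − 1/2·R1.
R2 ← R2 / (-3).
R1 ← R1 + 10·R2.
R3 ← R3 − 4·R2.
R3 ← R3 / (11/18).
R1 ← R1 + 41/18·R3.
R2 ← R2 + 19/36·R3.
Reading off the reduced rows gives m = 1/2, n = 7/4, p = 2/3.

m = 1/2, n = 7/4, p = 2/3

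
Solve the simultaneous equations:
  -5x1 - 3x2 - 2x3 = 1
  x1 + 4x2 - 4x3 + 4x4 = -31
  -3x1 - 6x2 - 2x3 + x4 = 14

Row-reduce:
R1 ← R1 / (-5).
R2 ← R2 − 1·R1.
R3 ← R3 + 3·R1.
R2 ← R2 / (17/5).
R1 ← R1 − 3/5·R2.
R3 ← R3 + 21/5·R2.
R3 ← R3 / (-106/17).
R1 ← R1 − 20/17·R3.
R2 ← R2 + 22/17·R3.
Rank is 3 with 4 unknowns, leaving x4 free.

infinitely many solutions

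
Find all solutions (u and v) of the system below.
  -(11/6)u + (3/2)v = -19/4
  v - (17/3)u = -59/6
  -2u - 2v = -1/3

u = 3/2, v = -4/3

Row-reduce the augmented matrix:
R1 ← R1 / (-11/6).
R2 ← R2 + 17/3·R1.
R3 ← R3 + 2·R1.
R2 ← R2 / (-40/11).
R1 ← R1 + 9/11·R2.
R3 ← R3 + 40/11·R2.
R3 reduces to 0 = 0, so the extra equation is consistent.
Reading off the reduced rows gives u = 3/2, v = -4/3.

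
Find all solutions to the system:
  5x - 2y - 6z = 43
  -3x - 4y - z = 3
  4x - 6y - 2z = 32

x = 3, y = -2, z = -4

Row-reduce the augmented matrix:
R1 ← R1 / (5).
R2 ← R2 + 3·R1.
R3 ← R3 − 4·R1.
R2 ← R2 / (-26/5).
R1 ← R1 + 2/5·R2.
R3 ← R3 + 22/5·R2.
R3 ← R3 / (87/13).
R1 ← R1 + 11/13·R3.
R2 ← R2 − 23/26·R3.
Reading off the reduced rows gives x = 3, y = -2, z = -4.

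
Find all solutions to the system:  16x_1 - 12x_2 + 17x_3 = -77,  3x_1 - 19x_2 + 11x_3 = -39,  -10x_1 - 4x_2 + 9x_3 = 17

Row-reduce the augmented matrix:
R1 ← R1 / (16).
R2 ← R2 − 3·R1.
R3 ← R3 + 10·R1.
R2 ← R2 / (-67/4).
R1 ← R1 + 3/4·R2.
R3 ← R3 + 23/2·R2.
R3 ← R3 / (1911/134).
R1 ← R1 − 191/268·R3.
R2 ← R2 + 125/268·R3.
Reading off the reduced rows gives x_1 = -3, x_2 = 1, x_3 = -1.

x_1 = -3, x_2 = 1, x_3 = -1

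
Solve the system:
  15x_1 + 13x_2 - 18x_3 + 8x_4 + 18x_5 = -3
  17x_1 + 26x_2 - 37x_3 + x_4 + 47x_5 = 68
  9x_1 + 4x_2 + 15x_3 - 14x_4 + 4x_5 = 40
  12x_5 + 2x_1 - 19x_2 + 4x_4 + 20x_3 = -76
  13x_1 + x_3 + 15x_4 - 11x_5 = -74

Row-reduce:
R1 ← R1 / (15).
R2 ← R2 − 17·R1.
R3 ← R3 − 9·R1.
R4 ← R4 − 2·R1.
R5 ← R5 − 13·R1.
R2 ← R2 / (169/15).
R1 ← R1 − 13/15·R2.
R3 ← R3 + 19/5·R2.
R4 ← R4 + 311/15·R2.
R5 ← R5 + 169/15·R2.
R3 ← R3 / (3414/169).
R1 ← R1 − 1/13·R3.
R2 ← R2 + 249/169·R3.
R4 ← R4 + 1377/169·R3.
R4 ← R4 / (-23433/1138).
R1 ← R1 − 4219/3414·R4.
R2 ← R2 + 2601/1138·R4.
R3 ← R3 + 3637/3414·R4.
Rank is 4 with 5 unknowns, leaving x_5 free.

infinitely many solutions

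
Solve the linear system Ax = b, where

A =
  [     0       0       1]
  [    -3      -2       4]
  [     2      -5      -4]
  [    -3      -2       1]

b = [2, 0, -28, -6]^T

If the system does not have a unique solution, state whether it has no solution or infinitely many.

Row-reduce the augmented matrix:
Swap R1 and R2.
R1 ← R1 / (-3).
R3 ← R3 − 2·R1.
R4 ← R4 + 3·R1.
Swap R2 and R3.
R2 ← R2 / (-19/3).
R1 ← R1 − 2/3·R2.
R1 ← R1 + 28/19·R3.
R2 ← R2 − 4/19·R3.
R4 ← R4 + 3·R3.
R4 reduces to 0 = 0, so the extra equation is consistent.
Reading off the reduced rows gives x_1 = 0, x_2 = 4, x_3 = 2.

x_1 = 0, x_2 = 4, x_3 = 2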